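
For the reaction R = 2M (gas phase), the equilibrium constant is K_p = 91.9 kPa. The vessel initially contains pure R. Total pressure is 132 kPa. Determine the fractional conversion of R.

Basis: 1 mol R initially; let X = conversion of R. Extent ξ = X.
Mole table: n_R = 1 − X; n_M = 2X.
Total moles n_T = 1 + X.
Mole fractions y_i = n_i/n_T; K_p = p_M^2 / (p_R) with p_i = y_i·P.
Substituting and setting equal to 91.9 kPa gives a polynomial in X; the root in (0,1) is X = 0.385.

X = 0.385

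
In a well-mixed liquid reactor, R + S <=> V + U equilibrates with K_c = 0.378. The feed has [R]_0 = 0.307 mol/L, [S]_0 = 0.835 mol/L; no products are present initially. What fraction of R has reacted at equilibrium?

X = 0.582

Let X = conversion of R; extent ξ = 0.307·X mol/L.
Concentrations: [R] = 0.307 − 0.307X; [S] = 0.835 − 0.307X; [V] = 0.307X; [U] = 0.307X.
K_c = [V] [U] / ([R] [S]).
Solving K_c = 0.378 for X ∈ (0,1): X = 0.582.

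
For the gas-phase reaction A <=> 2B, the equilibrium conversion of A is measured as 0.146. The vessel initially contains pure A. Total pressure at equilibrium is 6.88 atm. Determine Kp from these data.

Let X = conversion of A (basis 1 mol A); extent of reaction ξ = X.
Moles: n_A = 1 − X; n_B = 2X.
Summing: n_T = 1 + X.
At X = 0.146: n_A = 0.854, n_B = 0.292, n_T = 1.15.
p_i = (n_i/n_T)·P. Kp = p_B^2 / (p_A) = 0.599 atm.

Kp = 0.599 atm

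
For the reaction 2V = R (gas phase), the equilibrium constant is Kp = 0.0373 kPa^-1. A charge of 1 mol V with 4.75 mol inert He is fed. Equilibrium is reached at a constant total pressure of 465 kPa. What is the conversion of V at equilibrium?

X = 0.675

Let X = conversion of V (basis 1 mol V); extent of reaction ξ = 0.5X.
Moles: n_V = 1 − X; n_R = 0.5X; n_I = 4.75 (inert).
n_T = Σnᵢ = 5.75 − 0.5X.
With p_i = (n_i/n_T)P, Kp = p_R / (p_V^2).
Setting this equal to 0.0373 kPa^-1 and taking the physical root (0 < X < 1) gives X = 0.675.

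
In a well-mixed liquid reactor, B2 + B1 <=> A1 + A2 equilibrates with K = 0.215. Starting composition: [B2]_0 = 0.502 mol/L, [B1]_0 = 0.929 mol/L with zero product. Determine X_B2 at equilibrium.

Let X = conversion of B2; extent ξ = 0.502·X mol/L.
Concentrations: [B2] = 0.502 − 0.502X; [B1] = 0.929 − 0.502X; [A1] = 0.502X; [A2] = 0.502X.
K = [A1] [A2] / ([B2] [B1]).
Equating to 0.215: the physical root is X = 0.422.

X = 0.422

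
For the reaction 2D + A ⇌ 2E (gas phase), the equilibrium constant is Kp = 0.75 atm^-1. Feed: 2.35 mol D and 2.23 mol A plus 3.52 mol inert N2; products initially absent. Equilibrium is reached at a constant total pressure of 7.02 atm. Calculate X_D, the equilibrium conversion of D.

X = 0.516

Let X = conversion of D (basis 2.35 mol D); extent of reaction ξ = 1.18X.
At extent ξ: n_D = 2.35 − 2.35X; n_A = 2.23 − 1.18X; n_E = 2.35X; n_I = 3.52 (inert).
Total moles n_T = 8.1 − 1.18X.
Mole fractions y_i = n_i/n_T; Kp = p_E^2 / (p_D^2 p_A) with p_i = y_i·P.
Setting this equal to 0.75 atm^-1 and taking the physical root (0 < X < 1) gives X = 0.516.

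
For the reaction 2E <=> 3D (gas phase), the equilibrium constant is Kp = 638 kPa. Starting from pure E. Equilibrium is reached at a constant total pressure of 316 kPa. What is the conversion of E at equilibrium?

Basis: 1 mol E initially; let X = conversion of E. Extent ξ = 0.5X.
Species balance: n_E = 1 − X; n_D = 1.5X.
Total moles n_T = 1 + 0.5X.
y_i = n_i/n_T, p_i = y_i·P. Kp = p_D^3 / (p_E^2).
Setting this equal to 638 kPa and taking the physical root (0 < X < 1) gives X = 0.542.

X = 0.542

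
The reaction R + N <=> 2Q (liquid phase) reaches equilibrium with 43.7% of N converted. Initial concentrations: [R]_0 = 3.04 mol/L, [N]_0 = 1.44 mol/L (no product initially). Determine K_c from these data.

Let X = conversion of N.
Concentrations: [R] = 3.04 − 1.44X; [N] = 1.44 − 1.44X; [Q] = 2.88X.
At X = 0.437: [R] = 2.41, [N] = 0.811, [Q] = 1.26.
K_c = [Q]^2 / ([R] [N]) = 0.81.

K_c = 0.81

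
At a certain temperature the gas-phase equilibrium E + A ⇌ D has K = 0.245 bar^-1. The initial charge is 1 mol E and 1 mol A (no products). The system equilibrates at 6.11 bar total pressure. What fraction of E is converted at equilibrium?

Basis: 1 mol E initially; let X = conversion of E. Extent ξ = X.
Mole table: n_E = 1 − X; n_A = 1 − X; n_D = X.
Total moles n_T = 2 − X.
Mole fractions y_i = n_i/n_T; K = p_D / (p_E p_A) with p_i = y_i·P.
Equating to 0.245 bar^-1 and solving on 0 < X < 1: X = 0.367.

X = 0.367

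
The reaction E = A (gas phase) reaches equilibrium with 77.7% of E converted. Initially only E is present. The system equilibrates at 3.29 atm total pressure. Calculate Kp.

Kp = 3.48

Take 1 mol E as basis and let X be its fractional conversion, so ξ = X.
At extent ξ: n_E = 1 − X; n_A = X.
n_T stays at 1 (no change in mole number).
At X = 0.777: n_E = 0.223, n_A = 0.777, n_T = 1.
p_i = (n_i/n_T)·P. Kp = p_A / (p_E) = 3.48.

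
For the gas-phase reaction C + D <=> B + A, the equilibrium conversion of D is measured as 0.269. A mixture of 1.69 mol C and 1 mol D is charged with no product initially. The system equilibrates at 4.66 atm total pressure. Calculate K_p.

Basis: 1 mol D initially; let X = conversion of D. Extent ξ = X.
Mole table: n_C = 1.69 − X; n_D = 1 − X; n_B = X; n_A = X.
Since Δν = 0, n_T = 2.69 throughout.
At X = 0.269: n_C = 1.42, n_D = 0.731, n_B = 0.269, n_A = 0.269, n_T = 2.69.
p_i = (n_i/n_T)·P. K_p = p_B p_A / (p_C p_D) = 0.0697.

K_p = 0.0697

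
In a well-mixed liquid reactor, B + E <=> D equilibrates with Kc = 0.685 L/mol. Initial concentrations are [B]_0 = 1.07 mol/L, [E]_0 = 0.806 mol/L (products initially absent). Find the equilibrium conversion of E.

X = 0.350

Let X = conversion of E; extent ξ = 0.806·X mol/L.
Concentrations: [B] = 1.07 − 0.806X; [E] = 0.806 − 0.806X; [D] = 0.806X.
Kc = [D] / ([B] [E]).
This equals 0.685 at X = 0.350 (the root in 0 < X < 1).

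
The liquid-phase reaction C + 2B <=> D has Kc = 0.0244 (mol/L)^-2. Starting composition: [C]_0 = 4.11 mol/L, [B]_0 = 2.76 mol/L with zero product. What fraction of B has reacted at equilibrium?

Let X = conversion of B; extent ξ = 2.76X/2 mol/L.
Concentrations: [C] = 4.11 − 1.38X; [B] = 2.76 − 2.76X; [D] = 1.38X.
Kc = [D] / ([C] [B]^2).
Equating to 0.0244 (mol/L)^-2: the physical root is X = 0.269.

X = 0.269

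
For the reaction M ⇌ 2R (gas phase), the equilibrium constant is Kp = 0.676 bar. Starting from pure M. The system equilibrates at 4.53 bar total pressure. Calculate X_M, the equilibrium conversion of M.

Take 1 mol M as basis and let X be its fractional conversion, so ξ = X.
Moles: n_M = 1 − X; n_R = 2X.
Summing: n_T = 1 + X.
With p_i = (n_i/n_T)P, Kp = p_R^2 / (p_M).
This yields a degree-2 equation in X; solving on (0,1), X = 0.190.

X = 0.190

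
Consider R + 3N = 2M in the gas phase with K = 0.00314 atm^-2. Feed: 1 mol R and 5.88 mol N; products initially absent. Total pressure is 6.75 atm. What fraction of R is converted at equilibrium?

Take 1 mol R as basis and let X be its fractional conversion, so ξ = X.
Mole table: n_R = 1 − X; n_N = 5.88 − 3X; n_M = 2X.
Summing: n_T = 6.88 − 2X.
With p_i = (n_i/n_T)P, K = p_M^2 / (p_R p_N^3).
Equating to 0.00314 atm^-2 and solving on 0 < X < 1: X = 0.285.

X = 0.285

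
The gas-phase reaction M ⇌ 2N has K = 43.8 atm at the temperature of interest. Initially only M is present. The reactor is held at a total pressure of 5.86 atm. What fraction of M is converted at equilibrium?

Basis: 1 mol M initially; let X = conversion of M. Extent ξ = X.
Moles: n_M = 1 − X; n_N = 2X.
Summing: n_T = 1 + X.
With p_i = (n_i/n_T)P, K = p_N^2 / (p_M).
Equating to 43.8 atm and solving on 0 < X < 1: X = 0.807.

X = 0.807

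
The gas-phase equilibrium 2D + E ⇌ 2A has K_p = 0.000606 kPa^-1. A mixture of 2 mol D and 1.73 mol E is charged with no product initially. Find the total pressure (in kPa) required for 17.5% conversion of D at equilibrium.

P = 170 kPa

Basis: 2 mol D initially; let X = conversion of D. Extent ξ = X.
Mole table: n_D = 2 − 2X; n_E = 1.73 − X; n_A = 2X.
Summing: n_T = 3.73 − X.
K_p = p_A^2 / (p_D^2 p_E) with p_i = (n_i/n_T)·P.
At X = 0.175: the mole-fraction product g(X) = Π y_i^ν_i = 0.1029. Since K_p = g(X)·P^{-1}, P = (g/K_p)^(1/1) = (0.1029/0.000606)^(1/1) = 170 kPa.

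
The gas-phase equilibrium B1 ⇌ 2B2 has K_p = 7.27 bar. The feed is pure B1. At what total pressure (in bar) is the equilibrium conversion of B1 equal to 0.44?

P = 7.57 bar

Let X = conversion of B1 (basis 1 mol B1); extent of reaction ξ = X.
Mole table: n_B1 = 1 − X; n_B2 = 2X.
Total moles n_T = 1 + X.
K_p = p_B2^2 / (p_B1) with p_i = (n_i/n_T)·P.
At X = 0.44: the mole-fraction product g(X) = Π y_i^ν_i = 0.9603. Since K_p = g(X)·P^{1}, P = (K_p/g)^(1/1) = (7.27/0.9603)^(1/1) = 7.57 bar.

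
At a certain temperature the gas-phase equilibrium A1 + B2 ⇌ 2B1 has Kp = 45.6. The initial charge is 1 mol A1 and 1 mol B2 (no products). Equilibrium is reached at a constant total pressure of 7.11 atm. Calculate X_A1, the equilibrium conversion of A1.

Take 1 mol A1 as basis and let X be its fractional conversion, so ξ = X.
Species balance: n_A1 = 1 − X; n_B2 = 1 − X; n_B1 = 2X.
Since Δν = 0, n_T = 2 throughout.
y_i = n_i/n_T, p_i = y_i·P. Kp = p_B1^2 / (p_A1 p_B2).
Setting this equal to 45.6 and taking the physical root (0 < X < 1) gives X = 0.772.

X = 0.772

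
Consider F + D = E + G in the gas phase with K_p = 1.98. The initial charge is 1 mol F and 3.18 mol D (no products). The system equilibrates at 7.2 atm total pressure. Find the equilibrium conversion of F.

Take 1 mol F as basis and let X be its fractional conversion, so ξ = X.
Moles: n_F = 1 − X; n_D = 3.18 − X; n_E = X; n_G = X.
n_T stays at 4.18 (no change in mole number).
Mole fractions y_i = n_i/n_T; K_p = p_E p_G / (p_F p_D) with p_i = y_i·P.
Setting this equal to 1.98 and taking the physical root (0 < X < 1) gives X = 0.845.

X = 0.845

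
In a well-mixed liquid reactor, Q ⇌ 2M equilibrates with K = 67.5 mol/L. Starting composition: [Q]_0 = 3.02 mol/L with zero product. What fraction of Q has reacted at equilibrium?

X = 0.866

Let X = conversion of Q; extent ξ = 3.02·X mol/L.
Concentrations: [Q] = 3.02 − 3.02X; [M] = 6.04X.
K = [M]^2 / ([Q]).
Solving K = 67.5 for X ∈ (0,1): X = 0.866.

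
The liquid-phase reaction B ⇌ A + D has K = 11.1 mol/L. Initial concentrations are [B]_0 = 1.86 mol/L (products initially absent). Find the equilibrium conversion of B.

X = 0.872

Let X = conversion of B; extent ξ = 1.86·X mol/L.
Concentrations: [B] = 1.86 − 1.86X; [A] = 1.86X; [D] = 1.86X.
K = [A] [D] / ([B]).
Equating to 11.1 mol/L: the physical root is X = 0.872.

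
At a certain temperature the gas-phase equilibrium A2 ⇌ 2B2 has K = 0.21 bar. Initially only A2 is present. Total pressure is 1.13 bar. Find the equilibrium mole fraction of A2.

Take 1 mol A2 as basis and let X be its fractional conversion, so ξ = X.
At extent ξ: n_A2 = 1 − X; n_B2 = 2X.
n_T = Σnᵢ = 1 + X.
Mole fractions y_i = n_i/n_T; K = p_B2^2 / (p_A2) with p_i = y_i·P.
Substituting and setting equal to 0.21 bar gives a polynomial in X; the root in (0,1) is X = 0.211.
Then n_A2 = 0.789, n_T = 1.21, so y_A2 = 0.652.

y_A2 = 0.652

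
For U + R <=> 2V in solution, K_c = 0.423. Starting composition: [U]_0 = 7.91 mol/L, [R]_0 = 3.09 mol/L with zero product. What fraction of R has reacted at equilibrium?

X = 0.379

Let X = conversion of R; extent ξ = 3.09·X mol/L.
Concentrations: [U] = 7.91 − 3.09X; [R] = 3.09 − 3.09X; [V] = 6.18X.
K_c = [V]^2 / ([U] [R]).
Setting equal to 0.423 and solving for X on (0,1) gives X = 0.379.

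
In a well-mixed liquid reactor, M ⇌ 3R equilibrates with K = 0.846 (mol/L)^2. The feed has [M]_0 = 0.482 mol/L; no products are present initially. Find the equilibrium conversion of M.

X = 0.426

Let X = conversion of M; extent ξ = 0.482·X mol/L.
Concentrations: [M] = 0.482 − 0.482X; [R] = 1.45X.
K = [R]^3 / ([M]).
Setting equal to 0.846 and solving for X on (0,1) gives X = 0.426.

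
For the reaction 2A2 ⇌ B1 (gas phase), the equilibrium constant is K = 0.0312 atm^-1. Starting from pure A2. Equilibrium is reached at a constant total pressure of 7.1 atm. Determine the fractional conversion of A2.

X = 0.272

Take 1 mol A2 as basis and let X be its fractional conversion, so ξ = 0.5X.
At extent ξ: n_A2 = 1 − X; n_B1 = 0.5X.
Total moles n_T = 1 − 0.5X.
Mole fractions y_i = n_i/n_T; K = p_B1 / (p_A2^2) with p_i = y_i·P.
Equating to 0.0312 atm^-1 and solving on 0 < X < 1: X = 0.272.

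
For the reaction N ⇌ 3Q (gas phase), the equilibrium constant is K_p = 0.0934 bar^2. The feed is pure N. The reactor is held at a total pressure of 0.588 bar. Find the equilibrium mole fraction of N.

Take 1 mol N as basis and let X be its fractional conversion, so ξ = X.
Species balance: n_N = 1 − X; n_Q = 3X.
Summing: n_T = 1 + 2X.
y_i = n_i/n_T, p_i = y_i·P. K_p = p_Q^3 / (p_N).
Substituting and setting equal to 0.0934 bar^2 gives a polynomial in X; the root in (0,1) is X = 0.257.
Then n_N = 0.743, n_T = 1.51, so y_N = 0.490.

y_N = 0.490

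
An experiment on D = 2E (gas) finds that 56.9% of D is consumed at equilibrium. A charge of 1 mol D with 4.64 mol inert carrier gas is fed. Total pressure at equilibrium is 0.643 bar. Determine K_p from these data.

K_p = 0.311 bar

Take 1 mol D as basis and let X be its fractional conversion, so ξ = X.
Moles: n_D = 1 − X; n_E = 2X; n_I = 4.64 (inert).
Summing: n_T = 5.64 + X.
At X = 0.569: n_D = 0.431, n_E = 1.14, n_T = 6.21.
p_i = (n_i/n_T)·P. K_p = p_E^2 / (p_D) = 0.311 bar.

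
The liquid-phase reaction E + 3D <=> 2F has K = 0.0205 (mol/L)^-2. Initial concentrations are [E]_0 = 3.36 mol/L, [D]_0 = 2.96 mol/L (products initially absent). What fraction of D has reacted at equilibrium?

Let X = conversion of D; extent ξ = 2.96X/3 mol/L.
Concentrations: [E] = 3.36 − 0.987X; [D] = 2.96 − 2.96X; [F] = 1.97X.
K = [F]^2 / ([E] [D]^3).
Setting equal to 0.0205 and solving for X on (0,1) gives X = 0.342.

X = 0.342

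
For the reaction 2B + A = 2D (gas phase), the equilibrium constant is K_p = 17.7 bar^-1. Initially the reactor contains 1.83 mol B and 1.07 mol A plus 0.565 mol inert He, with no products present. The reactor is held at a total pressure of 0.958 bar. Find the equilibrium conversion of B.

X = 0.630

Basis: 1.83 mol B initially; let X = conversion of B. Extent ξ = 0.915X.
Species balance: n_B = 1.83 − 1.83X; n_A = 1.07 − 0.915X; n_D = 1.83X; n_I = 0.565 (inert).
Total moles n_T = 3.47 − 0.915X.
With p_i = (n_i/n_T)P, K_p = p_D^2 / (p_B^2 p_A).
Substituting and setting equal to 17.7 bar^-1 gives a polynomial in X; the root in (0,1) is X = 0.630.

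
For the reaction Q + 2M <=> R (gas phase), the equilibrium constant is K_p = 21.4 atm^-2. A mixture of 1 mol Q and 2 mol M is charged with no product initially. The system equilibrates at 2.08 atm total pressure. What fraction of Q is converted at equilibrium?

Take 1 mol Q as basis and let X be its fractional conversion, so ξ = X.
At extent ξ: n_Q = 1 − X; n_M = 2 − 2X; n_R = X.
Total moles n_T = 3 − 2X.
y_i = n_i/n_T, p_i = y_i·P. K_p = p_R / (p_Q p_M^2).
This yields a degree-3 equation in X; solving on (0,1), X = 0.842.

X = 0.842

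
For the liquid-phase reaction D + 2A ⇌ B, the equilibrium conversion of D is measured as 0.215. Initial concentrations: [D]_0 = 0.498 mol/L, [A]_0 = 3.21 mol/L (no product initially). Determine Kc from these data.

Let X = conversion of D.
Concentrations: [D] = 0.498 − 0.498X; [A] = 3.21 − 0.996X; [B] = 0.498X.
At X = 0.215: [D] = 0.391, [A] = 3, [B] = 0.107.
Kc = [B] / ([D] [A]^2) = 0.0305 (mol/L)^-2.

Kc = 0.0305 (mol/L)^-2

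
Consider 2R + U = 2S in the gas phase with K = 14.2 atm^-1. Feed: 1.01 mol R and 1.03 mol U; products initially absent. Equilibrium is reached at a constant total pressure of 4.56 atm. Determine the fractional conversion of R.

Basis: 1.01 mol R initially; let X = conversion of R. Extent ξ = 0.505X.
Moles: n_R = 1.01 − 1.01X; n_U = 1.03 − 0.505X; n_S = 1.01X.
Summing: n_T = 2.04 − 0.505X.
y_i = n_i/n_T, p_i = y_i·P. K = p_S^2 / (p_R^2 p_U).
Setting this equal to 14.2 atm^-1 and taking the physical root (0 < X < 1) gives X = 0.832.

X = 0.832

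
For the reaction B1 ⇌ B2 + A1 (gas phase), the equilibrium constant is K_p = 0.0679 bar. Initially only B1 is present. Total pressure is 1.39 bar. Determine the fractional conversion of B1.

Let X = conversion of B1 (basis 1 mol B1); extent of reaction ξ = X.
Species balance: n_B1 = 1 − X; n_B2 = X; n_A1 = X.
Summing: n_T = 1 + X.
y_i = n_i/n_T, p_i = y_i·P. K_p = p_B2 p_A1 / (p_B1).
This yields a degree-2 equation in X; solving on (0,1), X = 0.216.

X = 0.216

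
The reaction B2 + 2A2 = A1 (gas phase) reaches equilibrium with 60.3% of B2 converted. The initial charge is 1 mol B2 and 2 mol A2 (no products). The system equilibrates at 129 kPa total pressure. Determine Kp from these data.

Kp = 0.000466 kPa^-2

Take 1 mol B2 as basis and let X be its fractional conversion, so ξ = X.
At extent ξ: n_B2 = 1 − X; n_A2 = 2 − 2X; n_A1 = X.
Summing: n_T = 3 − 2X.
At X = 0.603: n_B2 = 0.397, n_A2 = 0.794, n_A1 = 0.603, n_T = 1.79.
p_i = (n_i/n_T)·P. Kp = p_A1 / (p_B2 p_A2^2) = 0.000466 kPa^-2.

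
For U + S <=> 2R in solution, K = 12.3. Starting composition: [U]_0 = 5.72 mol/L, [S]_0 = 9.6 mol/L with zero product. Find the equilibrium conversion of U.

X = 0.780

Let X = conversion of U; extent ξ = 5.72·X mol/L.
Concentrations: [U] = 5.72 − 5.72X; [S] = 9.6 − 5.72X; [R] = 11.4X.
K = [R]^2 / ([U] [S]).
This equals 12.3 at X = 0.780 (the root in 0 < X < 1).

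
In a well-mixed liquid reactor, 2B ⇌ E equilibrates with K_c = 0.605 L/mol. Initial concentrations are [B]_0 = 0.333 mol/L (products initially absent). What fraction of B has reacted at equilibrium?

X = 0.235

Let X = conversion of B; extent ξ = 0.333X/2 mol/L.
Concentrations: [B] = 0.333 − 0.333X; [E] = 0.167X.
K_c = [E] / ([B]^2).
Equating to 0.605 L/mol: the physical root is X = 0.235.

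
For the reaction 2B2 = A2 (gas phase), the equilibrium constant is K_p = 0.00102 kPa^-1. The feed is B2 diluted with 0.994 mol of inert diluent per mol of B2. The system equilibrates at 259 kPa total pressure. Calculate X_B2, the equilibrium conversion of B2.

X = 0.185

Let X = conversion of B2 (basis 1 mol B2); extent of reaction ξ = 0.5X.
At extent ξ: n_B2 = 1 − X; n_A2 = 0.5X; n_I = 0.994 (inert).
n_T = Σnᵢ = 1.99 − 0.5X.
With p_i = (n_i/n_T)P, K_p = p_A2 / (p_B2^2).
Setting this equal to 0.00102 kPa^-1 and taking the physical root (0 < X < 1) gives X = 0.185.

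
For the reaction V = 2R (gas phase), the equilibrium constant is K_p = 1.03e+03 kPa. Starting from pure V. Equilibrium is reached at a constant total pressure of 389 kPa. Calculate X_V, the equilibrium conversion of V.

Let X = conversion of V (basis 1 mol V); extent of reaction ξ = X.
Mole table: n_V = 1 − X; n_R = 2X.
Summing: n_T = 1 + X.
With p_i = (n_i/n_T)P, K_p = p_R^2 / (p_V).
Substituting and setting equal to 1.03e+03 kPa gives a polynomial in X; the root in (0,1) is X = 0.631.

X = 0.631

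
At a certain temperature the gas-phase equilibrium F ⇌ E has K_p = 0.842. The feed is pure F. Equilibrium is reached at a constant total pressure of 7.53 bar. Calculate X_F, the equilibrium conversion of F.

Take 1 mol F as basis and let X be its fractional conversion, so ξ = X.
Moles: n_F = 1 − X; n_E = X.
n_T stays at 1 (no change in mole number).
With p_i = (n_i/n_T)P, K_p = p_E / (p_F).
Setting this equal to 0.842 and taking the physical root (0 < X < 1) gives X = 0.457.

X = 0.457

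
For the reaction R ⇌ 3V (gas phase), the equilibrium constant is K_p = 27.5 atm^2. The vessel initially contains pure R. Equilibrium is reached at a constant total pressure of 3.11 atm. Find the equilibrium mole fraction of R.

y_R = 0.188

Basis: 1 mol R initially; let X = conversion of R. Extent ξ = X.
Moles: n_R = 1 − X; n_V = 3X.
Summing: n_T = 1 + 2X.
y_i = n_i/n_T, p_i = y_i·P. K_p = p_V^3 / (p_R).
Setting this equal to 27.5 atm^2 and taking the physical root (0 < X < 1) gives X = 0.590.
Then n_R = 0.41, n_T = 2.18, so y_R = 0.188.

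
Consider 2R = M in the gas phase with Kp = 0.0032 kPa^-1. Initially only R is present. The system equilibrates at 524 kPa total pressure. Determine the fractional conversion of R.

Let X = conversion of R (basis 1 mol R); extent of reaction ξ = 0.5X.
At extent ξ: n_R = 1 − X; n_M = 0.5X.
Total moles n_T = 1 − 0.5X.
With p_i = (n_i/n_T)P, Kp = p_M / (p_R^2).
Substituting and setting equal to 0.0032 kPa^-1 gives a polynomial in X; the root in (0,1) is X = 0.640.

X = 0.640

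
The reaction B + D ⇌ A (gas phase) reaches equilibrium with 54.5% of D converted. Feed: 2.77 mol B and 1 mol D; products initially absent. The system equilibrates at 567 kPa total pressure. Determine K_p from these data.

Take 1 mol D as basis and let X be its fractional conversion, so ξ = X.
Mole table: n_B = 2.77 − X; n_D = 1 − X; n_A = X.
Summing: n_T = 3.77 − X.
At X = 0.545: n_B = 2.23, n_D = 0.455, n_A = 0.545, n_T = 3.23.
p_i = (n_i/n_T)·P. K_p = p_A / (p_B p_D) = 0.00306 kPa^-1.

K_p = 0.00306 kPa^-1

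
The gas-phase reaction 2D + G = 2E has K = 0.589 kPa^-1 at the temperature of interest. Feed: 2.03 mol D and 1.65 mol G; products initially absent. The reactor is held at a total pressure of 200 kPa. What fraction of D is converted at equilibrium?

X = 0.851

Let X = conversion of D (basis 2.03 mol D); extent of reaction ξ = 1.01X.
Species balance: n_D = 2.03 − 2.03X; n_G = 1.65 − 1.01X; n_E = 2.03X.
Total moles n_T = 3.68 − 1.01X.
Mole fractions y_i = n_i/n_T; K = p_E^2 / (p_D^2 p_G) with p_i = y_i·P.
Substituting and setting equal to 0.589 kPa^-1 gives a polynomial in X; the root in (0,1) is X = 0.851.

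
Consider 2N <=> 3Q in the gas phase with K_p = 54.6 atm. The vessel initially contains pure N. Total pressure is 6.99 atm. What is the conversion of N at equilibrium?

X = 0.681

Basis: 1 mol N initially; let X = conversion of N. Extent ξ = 0.5X.
Moles: n_N = 1 − X; n_Q = 1.5X.
n_T = Σnᵢ = 1 + 0.5X.
With p_i = (n_i/n_T)P, K_p = p_Q^3 / (p_N^2).
This yields a degree-3 equation in X; solving on (0,1), X = 0.681.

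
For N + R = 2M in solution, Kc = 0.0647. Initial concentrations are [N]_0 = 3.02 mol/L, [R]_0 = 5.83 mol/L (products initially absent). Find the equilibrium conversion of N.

Let X = conversion of N; extent ξ = 3.02·X mol/L.
Concentrations: [N] = 3.02 − 3.02X; [R] = 5.83 − 3.02X; [M] = 6.04X.
Kc = [M]^2 / ([N] [R]).
Solving Kc = 0.0647 for X ∈ (0,1): X = 0.156.

X = 0.156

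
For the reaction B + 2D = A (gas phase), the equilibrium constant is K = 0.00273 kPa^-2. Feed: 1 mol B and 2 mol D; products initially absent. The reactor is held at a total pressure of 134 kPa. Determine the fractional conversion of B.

Take 1 mol B as basis and let X be its fractional conversion, so ξ = X.
At extent ξ: n_B = 1 − X; n_D = 2 − 2X; n_A = X.
Total moles n_T = 3 − 2X.
Mole fractions y_i = n_i/n_T; K = p_A / (p_B p_D^2) with p_i = y_i·P.
This yields a degree-3 equation in X; solving on (0,1), X = 0.800.

X = 0.800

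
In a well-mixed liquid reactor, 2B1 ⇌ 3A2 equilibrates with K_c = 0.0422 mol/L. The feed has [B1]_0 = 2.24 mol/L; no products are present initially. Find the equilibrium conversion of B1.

Let X = conversion of B1; extent ξ = 2.24X/2 mol/L.
Concentrations: [B1] = 2.24 − 2.24X; [A2] = 3.36X.
K_c = [A2]^3 / ([B1]^2).
This equals 0.0422 at X = 0.158 (the root in 0 < X < 1).

X = 0.158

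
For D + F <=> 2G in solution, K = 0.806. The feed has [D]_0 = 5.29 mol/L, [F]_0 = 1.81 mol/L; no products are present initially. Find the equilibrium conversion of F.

Let X = conversion of F; extent ξ = 1.81·X mol/L.
Concentrations: [D] = 5.29 − 1.81X; [F] = 1.81 − 1.81X; [G] = 3.62X.
K = [G]^2 / ([D] [F]).
Solving K = 0.806 for X ∈ (0,1): X = 0.496.

X = 0.496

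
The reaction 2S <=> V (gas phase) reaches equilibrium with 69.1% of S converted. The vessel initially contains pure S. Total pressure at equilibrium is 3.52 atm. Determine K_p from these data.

Take 1 mol S as basis and let X be its fractional conversion, so ξ = 0.5X.
At extent ξ: n_S = 1 − X; n_V = 0.5X.
Summing: n_T = 1 − 0.5X.
At X = 0.691: n_S = 0.309, n_V = 0.345, n_T = 0.655.
p_i = (n_i/n_T)·P. K_p = p_V / (p_S^2) = 0.673 atm^-1.

K_p = 0.673 atm^-1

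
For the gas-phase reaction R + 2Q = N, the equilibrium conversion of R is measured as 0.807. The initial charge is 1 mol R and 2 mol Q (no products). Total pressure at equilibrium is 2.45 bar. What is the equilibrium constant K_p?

Basis: 1 mol R initially; let X = conversion of R. Extent ξ = X.
Species balance: n_R = 1 − X; n_Q = 2 − 2X; n_N = X.
n_T = Σnᵢ = 3 − 2X.
At X = 0.807: n_R = 0.193, n_Q = 0.386, n_N = 0.807, n_T = 1.39.
p_i = (n_i/n_T)·P. K_p = p_N / (p_R p_Q^2) = 8.98 bar^-2.

K_p = 8.98 bar^-2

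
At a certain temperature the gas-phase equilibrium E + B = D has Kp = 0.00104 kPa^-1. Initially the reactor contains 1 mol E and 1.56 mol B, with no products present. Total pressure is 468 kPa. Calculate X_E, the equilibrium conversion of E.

Basis: 1 mol E initially; let X = conversion of E. Extent ξ = X.
Moles: n_E = 1 − X; n_B = 1.56 − X; n_D = X.
n_T = Σnᵢ = 2.56 − X.
Mole fractions y_i = n_i/n_T; Kp = p_D / (p_E p_B) with p_i = y_i·P.
Equating to 0.00104 kPa^-1 and solving on 0 < X < 1: X = 0.218.

X = 0.218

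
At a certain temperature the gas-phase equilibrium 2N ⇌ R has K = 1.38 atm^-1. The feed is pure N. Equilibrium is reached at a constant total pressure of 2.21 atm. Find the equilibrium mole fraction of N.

y_N = 0.432

Basis: 1 mol N initially; let X = conversion of N. Extent ξ = 0.5X.
At extent ξ: n_N = 1 − X; n_R = 0.5X.
Total moles n_T = 1 − 0.5X.
Mole fractions y_i = n_i/n_T; K = p_R / (p_N^2) with p_i = y_i·P.
Substituting and setting equal to 1.38 atm^-1 gives a polynomial in X; the root in (0,1) is X = 0.725.
Then n_N = 0.275, n_T = 0.638, so y_N = 0.432.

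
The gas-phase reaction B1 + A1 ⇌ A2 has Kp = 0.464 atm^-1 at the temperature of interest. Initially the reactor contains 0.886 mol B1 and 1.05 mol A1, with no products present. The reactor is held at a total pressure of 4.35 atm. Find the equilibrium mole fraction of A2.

Basis: 0.886 mol B1 initially; let X = conversion of B1. Extent ξ = 0.886X.
Species balance: n_B1 = 0.886 − 0.886X; n_A1 = 1.05 − 0.886X; n_A2 = 0.886X.
Summing: n_T = 1.94 − 0.886X.
Mole fractions y_i = n_i/n_T; Kp = p_A2 / (p_B1 p_A1) with p_i = y_i·P.
This yields a degree-2 equation in X; solving on (0,1), X = 0.459.
Then n_A2 = 0.407, n_T = 1.53, so y_A2 = 0.266.

y_A2 = 0.266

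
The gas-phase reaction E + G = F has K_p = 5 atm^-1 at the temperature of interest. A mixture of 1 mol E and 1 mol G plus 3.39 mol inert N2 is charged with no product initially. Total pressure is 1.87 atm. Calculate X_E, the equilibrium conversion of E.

X = 0.492

Take 1 mol E as basis and let X be its fractional conversion, so ξ = X.
Species balance: n_E = 1 − X; n_G = 1 − X; n_F = X; n_I = 3.39 (inert).
Summing: n_T = 5.39 − X.
Mole fractions y_i = n_i/n_T; K_p = p_F / (p_E p_G) with p_i = y_i·P.
Equating to 5 atm^-1 and solving on 0 < X < 1: X = 0.492.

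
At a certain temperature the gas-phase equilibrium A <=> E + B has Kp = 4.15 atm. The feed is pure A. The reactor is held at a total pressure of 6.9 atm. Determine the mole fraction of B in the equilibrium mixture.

Take 1 mol A as basis and let X be its fractional conversion, so ξ = X.
Mole table: n_A = 1 − X; n_E = X; n_B = X.
Total moles n_T = 1 + X.
Mole fractions y_i = n_i/n_T; Kp = p_E p_B / (p_A) with p_i = y_i·P.
Setting this equal to 4.15 atm and taking the physical root (0 < X < 1) gives X = 0.613.
Then n_B = 0.613, n_T = 1.61, so y_B = 0.380.

y_B = 0.380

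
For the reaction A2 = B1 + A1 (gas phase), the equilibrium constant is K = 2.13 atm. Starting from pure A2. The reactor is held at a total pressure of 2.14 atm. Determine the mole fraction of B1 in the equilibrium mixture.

Let X = conversion of A2 (basis 1 mol A2); extent of reaction ξ = X.
Mole table: n_A2 = 1 − X; n_B1 = X; n_A1 = X.
Summing: n_T = 1 + X.
y_i = n_i/n_T, p_i = y_i·P. K = p_B1 p_A1 / (p_A2).
Setting this equal to 2.13 atm and taking the physical root (0 < X < 1) gives X = 0.706.
Then n_B1 = 0.706, n_T = 1.71, so y_B1 = 0.414.

y_B1 = 0.414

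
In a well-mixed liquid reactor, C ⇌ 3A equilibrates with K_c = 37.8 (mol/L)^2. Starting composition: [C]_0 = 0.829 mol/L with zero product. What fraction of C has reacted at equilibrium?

X = 0.773

Let X = conversion of C; extent ξ = 0.829·X mol/L.
Concentrations: [C] = 0.829 − 0.829X; [A] = 2.49X.
K_c = [A]^3 / ([C]).
This equals 37.8 at X = 0.773 (the root in 0 < X < 1).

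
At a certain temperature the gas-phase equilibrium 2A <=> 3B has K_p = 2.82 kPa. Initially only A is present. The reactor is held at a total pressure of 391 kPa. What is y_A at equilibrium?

y_A = 0.829

Take 1 mol A as basis and let X be its fractional conversion, so ξ = 0.5X.
Moles: n_A = 1 − X; n_B = 1.5X.
Summing: n_T = 1 + 0.5X.
With p_i = (n_i/n_T)P, K_p = p_B^3 / (p_A^2).
Substituting and setting equal to 2.82 kPa gives a polynomial in X; the root in (0,1) is X = 0.121.
Then n_A = 0.879, n_T = 1.06, so y_A = 0.829.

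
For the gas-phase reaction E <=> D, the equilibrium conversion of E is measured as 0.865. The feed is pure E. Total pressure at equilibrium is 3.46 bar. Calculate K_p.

K_p = 6.41

Basis: 1 mol E initially; let X = conversion of E. Extent ξ = X.
Mole table: n_E = 1 − X; n_D = X.
Total moles n_T = 1 (Δν = 0, constant).
At X = 0.865: n_E = 0.135, n_D = 0.865, n_T = 1.
p_i = (n_i/n_T)·P. K_p = p_D / (p_E) = 6.41.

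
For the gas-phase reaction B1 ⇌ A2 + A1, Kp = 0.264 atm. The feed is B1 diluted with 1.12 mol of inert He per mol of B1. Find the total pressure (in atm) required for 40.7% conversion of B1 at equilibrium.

Basis: 1 mol B1 initially; let X = conversion of B1. Extent ξ = X.
Species balance: n_B1 = 1 − X; n_A2 = X; n_A1 = X; n_I = 1.12 (inert).
Total moles n_T = 2.12 + X.
Kp = p_A2 p_A1 / (p_B1) with p_i = (n_i/n_T)·P.
At X = 0.407: the mole-fraction product g(X) = Π y_i^ν_i = 0.1105. Since Kp = g(X)·P^{1}, P = (Kp/g)^(1/1) = (0.264/0.1105)^(1/1) = 2.39 atm.

P = 2.39 atm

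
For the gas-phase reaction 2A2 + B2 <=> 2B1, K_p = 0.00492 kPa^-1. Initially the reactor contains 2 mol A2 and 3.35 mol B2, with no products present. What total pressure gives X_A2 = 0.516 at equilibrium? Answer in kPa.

P = 394 kPa

Take 2 mol A2 as basis and let X be its fractional conversion, so ξ = X.
Moles: n_A2 = 2 − 2X; n_B2 = 3.35 − X; n_B1 = 2X.
Summing: n_T = 5.35 − X.
K_p = p_B1^2 / (p_A2^2 p_B2) with p_i = (n_i/n_T)·P.
At X = 0.516: the mole-fraction product g(X) = Π y_i^ν_i = 1.939. Since K_p = g(X)·P^{-1}, P = (g/K_p)^(1/1) = (1.939/0.00492)^(1/1) = 394 kPa.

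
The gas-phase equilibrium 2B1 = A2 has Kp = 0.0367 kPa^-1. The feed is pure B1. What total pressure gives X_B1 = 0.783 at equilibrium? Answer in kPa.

Take 1 mol B1 as basis and let X be its fractional conversion, so ξ = 0.5X.
Species balance: n_B1 = 1 − X; n_A2 = 0.5X.
Total moles n_T = 1 − 0.5X.
Kp = p_A2 / (p_B1^2) with p_i = (n_i/n_T)·P.
At X = 0.783: the mole-fraction product g(X) = Π y_i^ν_i = 5.059. Since Kp = g(X)·P^{-1}, P = (g/Kp)^(1/1) = (5.059/0.0367)^(1/1) = 138 kPa.

P = 138 kPa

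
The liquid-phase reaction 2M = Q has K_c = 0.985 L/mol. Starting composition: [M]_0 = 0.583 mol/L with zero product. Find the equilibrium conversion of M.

Let X = conversion of M; extent ξ = 0.583X/2 mol/L.
Concentrations: [M] = 0.583 − 0.583X; [Q] = 0.291X.
K_c = [Q] / ([M]^2).
Solving K_c = 0.985 for X ∈ (0,1): X = 0.406.

X = 0.406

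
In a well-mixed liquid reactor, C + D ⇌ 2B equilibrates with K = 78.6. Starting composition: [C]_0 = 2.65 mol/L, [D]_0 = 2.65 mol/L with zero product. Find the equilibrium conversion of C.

X = 0.816

Let X = conversion of C; extent ξ = 2.65·X mol/L.
Concentrations: [C] = 2.65 − 2.65X; [D] = 2.65 − 2.65X; [B] = 5.3X.
K = [B]^2 / ([C] [D]).
Solving K = 78.6 for X ∈ (0,1): X = 0.816.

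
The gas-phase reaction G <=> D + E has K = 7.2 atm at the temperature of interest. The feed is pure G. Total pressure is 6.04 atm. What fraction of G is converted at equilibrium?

X = 0.737

Basis: 1 mol G initially; let X = conversion of G. Extent ξ = X.
Species balance: n_G = 1 − X; n_D = X; n_E = X.
n_T = Σnᵢ = 1 + X.
y_i = n_i/n_T, p_i = y_i·P. K = p_D p_E / (p_G).
This yields a degree-2 equation in X; solving on (0,1), X = 0.737.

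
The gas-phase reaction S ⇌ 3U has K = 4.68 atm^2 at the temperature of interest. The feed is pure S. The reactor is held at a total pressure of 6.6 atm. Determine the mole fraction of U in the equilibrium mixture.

Take 1 mol S as basis and let X be its fractional conversion, so ξ = X.
At extent ξ: n_S = 1 − X; n_U = 3X.
Total moles n_T = 1 + 2X.
Mole fractions y_i = n_i/n_T; K = p_U^3 / (p_S) with p_i = y_i·P.
This yields a degree-3 equation in X; solving on (0,1), X = 0.182.
Then n_U = 0.547, n_T = 1.36, so y_U = 0.401.

y_U = 0.401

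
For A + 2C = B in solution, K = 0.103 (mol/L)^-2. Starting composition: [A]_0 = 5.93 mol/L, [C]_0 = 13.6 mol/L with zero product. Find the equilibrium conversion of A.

X = 0.723

Let X = conversion of A; extent ξ = 5.93·X mol/L.
Concentrations: [A] = 5.93 − 5.93X; [C] = 13.6 − 11.9X; [B] = 5.93X.
K = [B] / ([A] [C]^2).
Setting equal to 0.103 and solving for X on (0,1) gives X = 0.723.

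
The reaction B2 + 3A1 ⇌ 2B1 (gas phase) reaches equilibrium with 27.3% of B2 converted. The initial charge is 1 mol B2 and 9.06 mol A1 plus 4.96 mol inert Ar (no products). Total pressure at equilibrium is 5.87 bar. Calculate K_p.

K_p = 0.00445 bar^-2

Basis: 1 mol B2 initially; let X = conversion of B2. Extent ξ = X.
At extent ξ: n_B2 = 1 − X; n_A1 = 9.06 − 3X; n_B1 = 2X; n_I = 4.96 (inert).
Total moles n_T = 15 − 2X.
At X = 0.273: n_B2 = 0.727, n_A1 = 8.24, n_B1 = 0.546, n_T = 14.5.
p_i = (n_i/n_T)·P. K_p = p_B1^2 / (p_B2 p_A1^3) = 0.00445 bar^-2.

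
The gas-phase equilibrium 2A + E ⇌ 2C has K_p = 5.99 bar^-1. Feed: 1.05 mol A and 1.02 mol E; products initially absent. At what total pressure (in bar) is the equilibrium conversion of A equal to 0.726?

Basis: 1.05 mol A initially; let X = conversion of A. Extent ξ = 0.525X.
At extent ξ: n_A = 1.05 − 1.05X; n_E = 1.02 − 0.525X; n_C = 1.05X.
Total moles n_T = 2.07 − 0.525X.
K_p = p_C^2 / (p_A^2 p_E) with p_i = (n_i/n_T)·P.
At X = 0.726: the mole-fraction product g(X) = Π y_i^ν_i = 18.56. Since K_p = g(X)·P^{-1}, P = (g/K_p)^(1/1) = (18.56/5.99)^(1/1) = 3.1 bar.

P = 3.1 bar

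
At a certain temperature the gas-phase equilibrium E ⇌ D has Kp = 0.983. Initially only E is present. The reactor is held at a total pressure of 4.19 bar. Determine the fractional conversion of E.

Take 1 mol E as basis and let X be its fractional conversion, so ξ = X.
At extent ξ: n_E = 1 − X; n_D = X.
Total moles n_T = 1 (Δν = 0, constant).
Mole fractions y_i = n_i/n_T; Kp = p_D / (p_E) with p_i = y_i·P.
Substituting and setting equal to 0.983 gives a polynomial in X; the root in (0,1) is X = 0.496.

X = 0.496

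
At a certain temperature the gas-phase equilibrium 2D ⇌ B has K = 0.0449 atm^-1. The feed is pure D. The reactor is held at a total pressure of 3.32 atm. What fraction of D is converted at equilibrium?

Let X = conversion of D (basis 1 mol D); extent of reaction ξ = 0.5X.
Moles: n_D = 1 − X; n_B = 0.5X.
Total moles n_T = 1 − 0.5X.
With p_i = (n_i/n_T)P, K = p_B / (p_D^2).
This yields a degree-2 equation in X; solving on (0,1), X = 0.209.

X = 0.209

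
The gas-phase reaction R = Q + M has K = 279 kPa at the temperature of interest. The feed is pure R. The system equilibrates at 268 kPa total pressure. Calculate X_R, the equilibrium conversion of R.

X = 0.714

Take 1 mol R as basis and let X be its fractional conversion, so ξ = X.
Species balance: n_R = 1 − X; n_Q = X; n_M = X.
Summing: n_T = 1 + X.
With p_i = (n_i/n_T)P, K = p_Q p_M / (p_R).
Substituting and setting equal to 279 kPa gives a polynomial in X; the root in (0,1) is X = 0.714.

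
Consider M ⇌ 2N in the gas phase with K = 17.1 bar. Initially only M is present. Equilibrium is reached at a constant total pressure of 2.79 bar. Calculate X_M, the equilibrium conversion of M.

X = 0.778

Let X = conversion of M (basis 1 mol M); extent of reaction ξ = X.
At extent ξ: n_M = 1 − X; n_N = 2X.
Summing: n_T = 1 + X.
Mole fractions y_i = n_i/n_T; K = p_N^2 / (p_M) with p_i = y_i·P.
Substituting and setting equal to 17.1 bar gives a polynomial in X; the root in (0,1) is X = 0.778.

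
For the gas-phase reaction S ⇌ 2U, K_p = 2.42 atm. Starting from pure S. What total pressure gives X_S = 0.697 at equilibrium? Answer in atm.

P = 0.64 atm

Let X = conversion of S (basis 1 mol S); extent of reaction ξ = X.
Species balance: n_S = 1 − X; n_U = 2X.
Total moles n_T = 1 + X.
K_p = p_U^2 / (p_S) with p_i = (n_i/n_T)·P.
At X = 0.697: the mole-fraction product g(X) = Π y_i^ν_i = 3.779. Since K_p = g(X)·P^{1}, P = (K_p/g)^(1/1) = (2.42/3.779)^(1/1) = 0.64 atm.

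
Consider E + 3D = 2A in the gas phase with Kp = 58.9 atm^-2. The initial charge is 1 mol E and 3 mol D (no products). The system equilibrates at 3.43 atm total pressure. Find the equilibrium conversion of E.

X = 0.831

Basis: 1 mol E initially; let X = conversion of E. Extent ξ = X.
Species balance: n_E = 1 − X; n_D = 3 − 3X; n_A = 2X.
Summing: n_T = 4 − 2X.
With p_i = (n_i/n_T)P, Kp = p_A^2 / (p_E p_D^3).
Setting this equal to 58.9 atm^-2 and taking the physical root (0 < X < 1) gives X = 0.831.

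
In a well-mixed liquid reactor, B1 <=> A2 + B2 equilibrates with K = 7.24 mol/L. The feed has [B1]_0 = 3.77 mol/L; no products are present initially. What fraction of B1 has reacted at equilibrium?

Let X = conversion of B1; extent ξ = 3.77·X mol/L.
Concentrations: [B1] = 3.77 − 3.77X; [A2] = 3.77X; [B2] = 3.77X.
K = [A2] [B2] / ([B1]).
Equating to 7.24 mol/L: the physical root is X = 0.726.

X = 0.726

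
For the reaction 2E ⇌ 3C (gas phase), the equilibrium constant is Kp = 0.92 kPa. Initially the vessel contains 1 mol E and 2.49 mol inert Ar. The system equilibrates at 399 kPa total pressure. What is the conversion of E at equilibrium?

X = 0.123

Basis: 1 mol E initially; let X = conversion of E. Extent ξ = 0.5X.
Moles: n_E = 1 − X; n_C = 1.5X; n_I = 2.49 (inert).
Summing: n_T = 3.49 + 0.5X.
Mole fractions y_i = n_i/n_T; Kp = p_C^3 / (p_E^2) with p_i = y_i·P.
Equating to 0.92 kPa and solving on 0 < X < 1: X = 0.123.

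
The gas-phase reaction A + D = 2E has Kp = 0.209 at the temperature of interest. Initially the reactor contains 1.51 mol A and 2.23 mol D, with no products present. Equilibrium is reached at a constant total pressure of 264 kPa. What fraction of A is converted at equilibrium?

Take 1.51 mol A as basis and let X be its fractional conversion, so ξ = 1.51X.
Species balance: n_A = 1.51 − 1.51X; n_D = 2.23 − 1.51X; n_E = 3.02X.
Since Δν = 0, n_T = 3.74 throughout.
y_i = n_i/n_T, p_i = y_i·P. Kp = p_E^2 / (p_A p_D).
Setting this equal to 0.209 and taking the physical root (0 < X < 1) gives X = 0.225.

X = 0.225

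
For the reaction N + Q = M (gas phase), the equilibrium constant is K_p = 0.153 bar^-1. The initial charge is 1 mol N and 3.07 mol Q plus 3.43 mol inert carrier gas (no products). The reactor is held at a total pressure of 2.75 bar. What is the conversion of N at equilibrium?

Basis: 1 mol N initially; let X = conversion of N. Extent ξ = X.
At extent ξ: n_N = 1 − X; n_Q = 3.07 − X; n_M = X; n_I = 3.43 (inert).
Summing: n_T = 7.5 − X.
Mole fractions y_i = n_i/n_T; K_p = p_M / (p_N p_Q) with p_i = y_i·P.
Equating to 0.153 bar^-1 and solving on 0 < X < 1: X = 0.143.

X = 0.143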